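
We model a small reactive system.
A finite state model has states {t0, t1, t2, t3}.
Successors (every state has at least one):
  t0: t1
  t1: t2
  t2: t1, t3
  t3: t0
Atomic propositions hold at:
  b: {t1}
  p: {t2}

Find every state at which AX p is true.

{t1}

Sat(AX p) = {s : every successor in {t2}} = {t1}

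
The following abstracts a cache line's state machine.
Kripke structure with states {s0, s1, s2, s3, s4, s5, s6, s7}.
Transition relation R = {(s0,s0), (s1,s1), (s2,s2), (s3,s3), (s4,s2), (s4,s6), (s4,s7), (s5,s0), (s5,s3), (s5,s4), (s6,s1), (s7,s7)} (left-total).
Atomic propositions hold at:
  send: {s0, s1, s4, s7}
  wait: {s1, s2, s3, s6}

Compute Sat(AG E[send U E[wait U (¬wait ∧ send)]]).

Sat(¬wait) = {s0, s4, s5, s7}
Sat(¬wait ∧ send) = {s0, s4, s7}
E[wait U (¬wait ∧ send)]: least fixpoint, start Z0 = Sat((¬wait ∧ send)) = {s0, s4, s7}, add states in Sat(wait) with some successor in Z. Already a fixed point.
Sat(E[wait U (¬wait ∧ send)]) = {s0, s4, s7}
E[send U E[wait U (¬wait ∧ send)]]: least fixpoint, start Z0 = Sat(E[wait U (¬wait ∧ send)]) = {s0, s4, s7}, add states in Sat(send) with some successor in Z. Already a fixed point.
Sat(E[send U E[wait U (¬wait ∧ send)]]) = {s0, s4, s7}
AG E[send U E[wait U (¬wait ∧ send)]]: greatest fixpoint, start Z0 = {s0, s4, s7}, keep only states in Sat with every successor in Z. Z1 = {s0, s7}; fixed.
Sat(AG E[send U E[wait U (¬wait ∧ send)]]) = {s0, s7}

{s0, s7}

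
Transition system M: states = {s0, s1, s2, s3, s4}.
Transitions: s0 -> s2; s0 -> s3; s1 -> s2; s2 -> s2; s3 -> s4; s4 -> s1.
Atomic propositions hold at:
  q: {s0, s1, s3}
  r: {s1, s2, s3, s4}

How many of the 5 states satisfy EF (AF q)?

AF q: least fixpoint, start Z0 = {s0, s1, s3}, add states with every successor in Z. Z1 = {s0, s1, s3, s4}; fixed.
Sat(AF q) = {s0, s1, s3, s4}
EF (AF q): least fixpoint, start Z0 = {s0, s1, s3, s4}, add states with some successor in Z. Already a fixed point.
Sat(EF (AF q)) = {s0, s1, s3, s4}
|Sat(EF (AF q))| = |{s0, s1, s3, s4}| = 4.

4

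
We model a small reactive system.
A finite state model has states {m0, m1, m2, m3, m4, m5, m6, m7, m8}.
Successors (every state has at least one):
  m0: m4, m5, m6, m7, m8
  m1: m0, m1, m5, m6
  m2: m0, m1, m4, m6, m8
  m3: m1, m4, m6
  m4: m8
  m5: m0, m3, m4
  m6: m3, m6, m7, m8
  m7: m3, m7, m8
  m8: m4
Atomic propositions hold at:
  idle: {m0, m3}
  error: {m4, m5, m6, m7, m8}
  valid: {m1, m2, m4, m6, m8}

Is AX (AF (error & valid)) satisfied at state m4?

Sat(error & valid) = {m4, m6, m8}
AF (error & valid): least fixpoint, start Z0 = {m4, m6, m8}, add states with every successor in Z. Already a fixed point.
Sat(AF (error & valid)) = {m4, m6, m8}
Sat(AX (AF (error & valid))) = {s : every successor in {m4, m6, m8}} = {m4, m8}
m4 ∈ Sat(AX (AF (error & valid))) = {m4, m8}, so the formula holds at m4.

Yes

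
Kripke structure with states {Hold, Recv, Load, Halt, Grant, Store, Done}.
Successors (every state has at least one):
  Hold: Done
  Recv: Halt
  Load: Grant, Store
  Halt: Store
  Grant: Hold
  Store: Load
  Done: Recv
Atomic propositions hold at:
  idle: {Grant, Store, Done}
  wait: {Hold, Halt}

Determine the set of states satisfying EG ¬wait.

Sat(¬wait) = {Recv, Load, Grant, Store, Done}
EG ¬wait: greatest fixpoint, start Z0 = {Recv, Load, Grant, Store, Done}, keep only states in Sat with some successor in Z. Z1 = {Load, Store, Done}; Z2 = {Load, Store}; fixed.
Sat(EG ¬wait) = {Load, Store}

{Load, Store}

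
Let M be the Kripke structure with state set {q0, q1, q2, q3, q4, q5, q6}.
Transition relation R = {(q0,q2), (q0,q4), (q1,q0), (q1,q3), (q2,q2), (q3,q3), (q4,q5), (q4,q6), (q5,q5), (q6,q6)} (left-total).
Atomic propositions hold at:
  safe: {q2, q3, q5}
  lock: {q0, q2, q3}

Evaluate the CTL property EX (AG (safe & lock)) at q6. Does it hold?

No

Sat(safe & lock) = {q2, q3}
AG (safe & lock): greatest fixpoint, start Z0 = {q2, q3}, keep only states in Sat with every successor in Z. Already a fixed point.
Sat(AG (safe & lock)) = {q2, q3}
Sat(EX (AG (safe & lock))) = {s : some successor in {q2, q3}} = {q0, q1, q2, q3}
q6 ∉ Sat(EX (AG (safe & lock))) = {q0, q1, q2, q3}, so the formula does not hold at q6.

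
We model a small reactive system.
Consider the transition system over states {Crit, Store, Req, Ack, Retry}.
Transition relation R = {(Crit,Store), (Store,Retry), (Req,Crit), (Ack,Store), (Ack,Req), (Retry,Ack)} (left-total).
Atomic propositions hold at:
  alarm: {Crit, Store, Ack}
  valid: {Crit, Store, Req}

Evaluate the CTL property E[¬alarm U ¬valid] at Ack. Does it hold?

Sat(¬alarm) = {Req, Retry}
Sat(¬valid) = {Ack, Retry}
E[¬alarm U ¬valid]: least fixpoint, start Z0 = Sat(¬valid) = {Ack, Retry}, add states in Sat(¬alarm) with some successor in Z. Already a fixed point.
Sat(E[¬alarm U ¬valid]) = {Ack, Retry}
Ack ∈ Sat(E[¬alarm U ¬valid]) = {Ack, Retry}, so the formula holds at Ack.

Yes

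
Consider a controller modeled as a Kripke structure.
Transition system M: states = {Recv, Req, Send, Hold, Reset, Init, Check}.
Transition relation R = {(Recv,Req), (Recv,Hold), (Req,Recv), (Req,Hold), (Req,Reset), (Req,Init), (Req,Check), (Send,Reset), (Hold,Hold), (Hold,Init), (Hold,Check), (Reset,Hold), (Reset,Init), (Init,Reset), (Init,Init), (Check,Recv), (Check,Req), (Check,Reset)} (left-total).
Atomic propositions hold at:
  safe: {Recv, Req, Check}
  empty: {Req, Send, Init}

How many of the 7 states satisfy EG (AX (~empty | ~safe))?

Sat(~empty) = {Recv, Hold, Reset, Check}
Sat(~safe) = {Send, Hold, Reset, Init}
Sat(~empty | ~safe) = {Recv, Send, Hold, Reset, Init, Check}
Sat(AX (~empty | ~safe)) = {s : every successor in {Recv, Send, Hold, Reset, Init, Check}} = {Req, Send, Hold, Reset, Init}
EG (AX (~empty | ~safe)): greatest fixpoint, start Z0 = {Req, Send, Hold, Reset, Init}, keep only states in Sat with some successor in Z. Already a fixed point.
Sat(EG (AX (~empty | ~safe))) = {Req, Send, Hold, Reset, Init}
|Sat(EG (AX (~empty | ~safe)))| = |{Req, Send, Hold, Reset, Init}| = 5.

5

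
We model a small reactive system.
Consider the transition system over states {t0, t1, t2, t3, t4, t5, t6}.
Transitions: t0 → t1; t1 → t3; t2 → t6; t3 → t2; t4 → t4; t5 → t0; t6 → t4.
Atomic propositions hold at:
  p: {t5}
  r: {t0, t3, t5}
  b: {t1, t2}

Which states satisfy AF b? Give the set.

{t0, t1, t2, t3, t5}

AF b: least fixpoint, start Z0 = {t1, t2}, add states with every successor in Z. Z1 = {t0, t1, t2, t3}; Z2 = {t0, t1, t2, t3, t5}; fixed.
Sat(AF b) = {t0, t1, t2, t3, t5}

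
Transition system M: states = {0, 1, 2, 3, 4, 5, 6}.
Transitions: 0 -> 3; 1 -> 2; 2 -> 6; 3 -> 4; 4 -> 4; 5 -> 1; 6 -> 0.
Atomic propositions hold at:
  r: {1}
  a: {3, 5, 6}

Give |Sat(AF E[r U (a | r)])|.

6

Sat(a | r) = {1, 3, 5, 6}
E[r U (a | r)]: least fixpoint, start Z0 = Sat((a | r)) = {1, 3, 5, 6}, add states in Sat(r) with some successor in Z. Already a fixed point.
Sat(E[r U (a | r)]) = {1, 3, 5, 6}
AF E[r U (a | r)]: least fixpoint, start Z0 = {1, 3, 5, 6}, add states with every successor in Z. Z1 = {0, 1, 2, 3, 5, 6}; fixed.
Sat(AF E[r U (a | r)]) = {0, 1, 2, 3, 5, 6}
|Sat(AF E[r U (a | r)])| = |{0, 1, 2, 3, 5, 6}| = 6.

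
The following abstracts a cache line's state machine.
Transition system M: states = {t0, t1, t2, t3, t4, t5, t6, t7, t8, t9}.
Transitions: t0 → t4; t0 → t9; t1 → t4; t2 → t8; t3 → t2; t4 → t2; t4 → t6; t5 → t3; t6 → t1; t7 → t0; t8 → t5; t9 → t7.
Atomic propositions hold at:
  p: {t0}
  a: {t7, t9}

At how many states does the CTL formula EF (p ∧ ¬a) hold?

3

Sat(¬a) = {t0, t1, t2, t3, t4, t5, t6, t8}
Sat(p ∧ ¬a) = {t0}
EF (p ∧ ¬a): least fixpoint, start Z0 = {t0}, add states with some successor in Z. Z1 = {t0, t7}; Z2 = {t0, t7, t9}; fixed.
Sat(EF (p ∧ ¬a)) = {t0, t7, t9}
|Sat(EF (p ∧ ¬a))| = |{t0, t7, t9}| = 3.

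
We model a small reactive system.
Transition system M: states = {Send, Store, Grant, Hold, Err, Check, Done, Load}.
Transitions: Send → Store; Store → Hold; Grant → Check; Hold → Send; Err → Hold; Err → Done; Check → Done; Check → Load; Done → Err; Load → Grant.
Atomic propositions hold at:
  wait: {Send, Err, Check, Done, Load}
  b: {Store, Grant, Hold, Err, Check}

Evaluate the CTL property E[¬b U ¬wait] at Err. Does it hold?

No

Sat(¬b) = {Send, Done, Load}
Sat(¬wait) = {Store, Grant, Hold}
E[¬b U ¬wait]: least fixpoint, start Z0 = Sat(¬wait) = {Store, Grant, Hold}, add states in Sat(¬b) with some successor in Z. Z1 = {Send, Store, Grant, Hold, Load}; fixed.
Sat(E[¬b U ¬wait]) = {Send, Store, Grant, Hold, Load}
Err ∉ Sat(E[¬b U ¬wait]) = {Send, Store, Grant, Hold, Load}, so the formula does not hold at Err.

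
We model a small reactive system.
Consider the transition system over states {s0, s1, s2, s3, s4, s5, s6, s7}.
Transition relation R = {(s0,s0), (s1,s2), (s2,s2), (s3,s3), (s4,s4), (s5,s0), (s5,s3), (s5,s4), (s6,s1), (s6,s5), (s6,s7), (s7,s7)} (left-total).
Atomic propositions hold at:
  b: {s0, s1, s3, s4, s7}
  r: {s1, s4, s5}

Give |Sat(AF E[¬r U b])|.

Sat(¬r) = {s0, s2, s3, s6, s7}
E[¬r U b]: least fixpoint, start Z0 = Sat(b) = {s0, s1, s3, s4, s7}, add states in Sat(¬r) with some successor in Z. Z1 = {s0, s1, s3, s4, s6, s7}; fixed.
Sat(E[¬r U b]) = {s0, s1, s3, s4, s6, s7}
AF E[¬r U b]: least fixpoint, start Z0 = {s0, s1, s3, s4, s6, s7}, add states with every successor in Z. Z1 = {s0, s1, s3, s4, s5, s6, s7}; fixed.
Sat(AF E[¬r U b]) = {s0, s1, s3, s4, s5, s6, s7}
|Sat(AF E[¬r U b])| = |{s0, s1, s3, s4, s5, s6, s7}| = 7.

7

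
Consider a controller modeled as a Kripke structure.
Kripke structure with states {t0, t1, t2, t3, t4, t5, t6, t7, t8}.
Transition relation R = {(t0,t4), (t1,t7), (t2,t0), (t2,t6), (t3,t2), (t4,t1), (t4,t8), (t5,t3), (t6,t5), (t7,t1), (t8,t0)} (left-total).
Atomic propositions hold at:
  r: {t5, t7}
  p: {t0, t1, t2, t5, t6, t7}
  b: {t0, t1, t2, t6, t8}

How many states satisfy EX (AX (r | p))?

6

Sat(r | p) = {t0, t1, t2, t5, t6, t7}
Sat(AX (r | p)) = {s : every successor in {t0, t1, t2, t5, t6, t7}} = {t1, t2, t3, t6, t7, t8}
Sat(EX (AX (r | p))) = {s : some successor in {t1, t2, t3, t6, t7, t8}} = {t1, t2, t3, t4, t5, t7}
|Sat(EX (AX (r | p)))| = |{t1, t2, t3, t4, t5, t7}| = 6.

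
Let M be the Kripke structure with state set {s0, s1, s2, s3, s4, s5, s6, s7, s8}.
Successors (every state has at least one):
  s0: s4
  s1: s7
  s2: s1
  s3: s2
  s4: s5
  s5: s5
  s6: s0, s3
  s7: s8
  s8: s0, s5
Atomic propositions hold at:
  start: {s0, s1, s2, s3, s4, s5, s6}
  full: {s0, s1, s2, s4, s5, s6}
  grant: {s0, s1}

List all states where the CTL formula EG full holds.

{s0, s4, s5, s6}

EG full: greatest fixpoint, start Z0 = {s0, s1, s2, s4, s5, s6}, keep only states in Sat with some successor in Z. Z1 = {s0, s2, s4, s5, s6}; Z2 = {s0, s4, s5, s6}; fixed.
Sat(EG full) = {s0, s4, s5, s6}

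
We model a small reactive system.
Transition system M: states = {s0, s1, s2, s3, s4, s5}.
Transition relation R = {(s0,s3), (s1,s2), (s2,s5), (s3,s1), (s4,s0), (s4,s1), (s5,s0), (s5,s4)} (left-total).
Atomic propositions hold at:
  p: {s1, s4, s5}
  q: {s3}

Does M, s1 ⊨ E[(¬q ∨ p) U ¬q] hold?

Sat(¬q) = {s0, s1, s2, s4, s5}
Sat(¬q ∨ p) = {s0, s1, s2, s4, s5}
E[(¬q ∨ p) U ¬q]: least fixpoint, start Z0 = Sat(¬q) = {s0, s1, s2, s4, s5}, add states in Sat(¬q ∨ p) with some successor in Z. Already a fixed point.
Sat(E[(¬q ∨ p) U ¬q]) = {s0, s1, s2, s4, s5}
s1 ∈ Sat(E[(¬q ∨ p) U ¬q]) = {s0, s1, s2, s4, s5}, so the formula holds at s1.

Yes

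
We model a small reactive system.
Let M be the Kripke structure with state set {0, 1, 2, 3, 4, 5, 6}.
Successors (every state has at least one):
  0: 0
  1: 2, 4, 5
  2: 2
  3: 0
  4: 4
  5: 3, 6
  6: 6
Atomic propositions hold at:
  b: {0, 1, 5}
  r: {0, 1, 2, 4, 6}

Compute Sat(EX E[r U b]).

{0, 1, 3}

E[r U b]: least fixpoint, start Z0 = Sat(b) = {0, 1, 5}, add states in Sat(r) with some successor in Z. Already a fixed point.
Sat(E[r U b]) = {0, 1, 5}
Sat(EX E[r U b]) = {s : some successor in {0, 1, 5}} = {0, 1, 3}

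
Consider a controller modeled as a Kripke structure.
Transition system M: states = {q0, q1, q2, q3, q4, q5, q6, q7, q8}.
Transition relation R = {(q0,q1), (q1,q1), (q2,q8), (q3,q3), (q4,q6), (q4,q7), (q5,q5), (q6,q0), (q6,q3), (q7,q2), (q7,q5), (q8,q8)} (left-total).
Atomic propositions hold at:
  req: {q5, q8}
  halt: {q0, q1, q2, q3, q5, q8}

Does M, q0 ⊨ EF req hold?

No

EF req: least fixpoint, start Z0 = {q5, q8}, add states with some successor in Z. Z1 = {q2, q5, q7, q8}; Z2 = {q2, q4, q5, q7, q8}; fixed.
Sat(EF req) = {q2, q4, q5, q7, q8}
q0 ∉ Sat(EF req) = {q2, q4, q5, q7, q8}, so the formula does not hold at q0.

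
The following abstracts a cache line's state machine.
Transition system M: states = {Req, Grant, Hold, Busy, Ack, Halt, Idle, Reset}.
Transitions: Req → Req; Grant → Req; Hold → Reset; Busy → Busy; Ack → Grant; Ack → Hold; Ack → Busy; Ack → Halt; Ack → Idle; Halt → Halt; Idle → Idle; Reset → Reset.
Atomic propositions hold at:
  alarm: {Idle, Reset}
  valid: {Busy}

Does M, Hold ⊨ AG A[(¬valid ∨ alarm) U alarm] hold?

Sat(¬valid) = {Req, Grant, Hold, Ack, Halt, Idle, Reset}
Sat(¬valid ∨ alarm) = {Req, Grant, Hold, Ack, Halt, Idle, Reset}
A[(¬valid ∨ alarm) U alarm]: least fixpoint, start Z0 = Sat(alarm) = {Idle, Reset}, add states in Sat(¬valid ∨ alarm) with every successor in Z. Z1 = {Hold, Idle, Reset}; fixed.
Sat(A[(¬valid ∨ alarm) U alarm]) = {Hold, Idle, Reset}
AG A[(¬valid ∨ alarm) U alarm]: greatest fixpoint, start Z0 = {Hold, Idle, Reset}, keep only states in Sat with every successor in Z. Already a fixed point.
Sat(AG A[(¬valid ∨ alarm) U alarm]) = {Hold, Idle, Reset}
Hold ∈ Sat(AG A[(¬valid ∨ alarm) U alarm]) = {Hold, Idle, Reset}, so the formula holds at Hold.

Yes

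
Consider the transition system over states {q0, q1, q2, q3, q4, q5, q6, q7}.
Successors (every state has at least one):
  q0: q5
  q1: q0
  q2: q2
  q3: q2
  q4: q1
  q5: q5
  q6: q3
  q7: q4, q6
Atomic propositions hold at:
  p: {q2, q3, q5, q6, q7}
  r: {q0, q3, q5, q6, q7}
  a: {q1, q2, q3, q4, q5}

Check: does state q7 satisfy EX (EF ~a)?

Yes

Sat(~a) = {q0, q6, q7}
EF ~a: least fixpoint, start Z0 = {q0, q6, q7}, add states with some successor in Z. Z1 = {q0, q1, q6, q7}; Z2 = {q0, q1, q4, q6, q7}; fixed.
Sat(EF ~a) = {q0, q1, q4, q6, q7}
Sat(EX (EF ~a)) = {s : some successor in {q0, q1, q4, q6, q7}} = {q1, q4, q7}
q7 ∈ Sat(EX (EF ~a)) = {q1, q4, q7}, so the formula holds at q7.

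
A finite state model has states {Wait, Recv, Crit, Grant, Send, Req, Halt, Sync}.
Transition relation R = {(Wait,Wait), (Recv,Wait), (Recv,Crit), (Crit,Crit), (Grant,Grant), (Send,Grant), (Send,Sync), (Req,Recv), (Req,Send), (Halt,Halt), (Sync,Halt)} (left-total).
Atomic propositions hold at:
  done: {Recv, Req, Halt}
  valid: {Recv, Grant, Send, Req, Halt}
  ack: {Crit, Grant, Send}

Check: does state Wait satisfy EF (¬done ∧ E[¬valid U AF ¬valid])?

Yes

Sat(¬done) = {Wait, Crit, Grant, Send, Sync}
Sat(¬valid) = {Wait, Crit, Sync}
AF ¬valid: least fixpoint, start Z0 = {Wait, Crit, Sync}, add states with every successor in Z. Z1 = {Wait, Recv, Crit, Sync}; fixed.
Sat(AF ¬valid) = {Wait, Recv, Crit, Sync}
E[¬valid U AF ¬valid]: least fixpoint, start Z0 = Sat(AF ¬valid) = {Wait, Recv, Crit, Sync}, add states in Sat(¬valid) with some successor in Z. Already a fixed point.
Sat(E[¬valid U AF ¬valid]) = {Wait, Recv, Crit, Sync}
Sat(¬done ∧ E[¬valid U AF ¬valid]) = {Wait, Crit, Sync}
EF (¬done ∧ E[¬valid U AF ¬valid]): least fixpoint, start Z0 = {Wait, Crit, Sync}, add states with some successor in Z. Z1 = {Wait, Recv, Crit, Send, Sync}; Z2 = {Wait, Recv, Crit, Send, Req, Sync}; fixed.
Sat(EF (¬done ∧ E[¬valid U AF ¬valid])) = {Wait, Recv, Crit, Send, Req, Sync}
Wait ∈ Sat(EF (¬done ∧ E[¬valid U AF ¬valid])) = {Wait, Recv, Crit, Send, Req, Sync}, so the formula holds at Wait.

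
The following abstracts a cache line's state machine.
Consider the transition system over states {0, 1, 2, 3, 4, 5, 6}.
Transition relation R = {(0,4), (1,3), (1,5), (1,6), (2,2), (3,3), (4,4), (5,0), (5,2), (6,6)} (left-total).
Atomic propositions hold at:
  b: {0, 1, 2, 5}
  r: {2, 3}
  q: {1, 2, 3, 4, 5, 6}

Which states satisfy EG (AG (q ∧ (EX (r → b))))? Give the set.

{2, 4, 6}

Sat(r → b) = {0, 1, 2, 4, 5, 6}
Sat(EX (r → b)) = {s : some successor in {0, 1, 2, 4, 5, 6}} = {0, 1, 2, 4, 5, 6}
Sat(q ∧ (EX (r → b))) = {1, 2, 4, 5, 6}
AG (q ∧ (EX (r → b))): greatest fixpoint, start Z0 = {1, 2, 4, 5, 6}, keep only states in Sat with every successor in Z. Z1 = {2, 4, 6}; fixed.
Sat(AG (q ∧ (EX (r → b)))) = {2, 4, 6}
EG (AG (q ∧ (EX (r → b)))): greatest fixpoint, start Z0 = {2, 4, 6}, keep only states in Sat with some successor in Z. Already a fixed point.
Sat(EG (AG (q ∧ (EX (r → b))))) = {2, 4, 6}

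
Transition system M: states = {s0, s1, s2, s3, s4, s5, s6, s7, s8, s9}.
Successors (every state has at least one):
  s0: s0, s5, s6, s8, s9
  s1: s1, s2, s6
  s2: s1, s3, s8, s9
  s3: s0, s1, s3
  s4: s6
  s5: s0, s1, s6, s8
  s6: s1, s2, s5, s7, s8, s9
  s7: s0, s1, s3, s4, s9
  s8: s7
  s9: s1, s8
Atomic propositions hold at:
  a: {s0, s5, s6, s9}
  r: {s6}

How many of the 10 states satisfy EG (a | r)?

3

Sat(a | r) = {s0, s5, s6, s9}
EG (a | r): greatest fixpoint, start Z0 = {s0, s5, s6, s9}, keep only states in Sat with some successor in Z. Z1 = {s0, s5, s6}; fixed.
Sat(EG (a | r)) = {s0, s5, s6}
|Sat(EG (a | r))| = |{s0, s5, s6}| = 3.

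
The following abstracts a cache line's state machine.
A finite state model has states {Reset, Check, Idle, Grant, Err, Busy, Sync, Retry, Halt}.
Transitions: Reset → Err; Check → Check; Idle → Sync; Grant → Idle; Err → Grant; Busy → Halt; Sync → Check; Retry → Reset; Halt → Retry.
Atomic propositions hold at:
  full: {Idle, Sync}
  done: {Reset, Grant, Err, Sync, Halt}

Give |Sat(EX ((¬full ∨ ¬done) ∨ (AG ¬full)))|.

8

Sat(¬full) = {Reset, Check, Grant, Err, Busy, Retry, Halt}
Sat(¬done) = {Check, Idle, Busy, Retry}
Sat(¬full ∨ ¬done) = {Reset, Check, Idle, Grant, Err, Busy, Retry, Halt}
AG ¬full: greatest fixpoint, start Z0 = {Reset, Check, Grant, Err, Busy, Retry, Halt}, keep only states in Sat with every successor in Z. Z1 = {Reset, Check, Err, Busy, Retry, Halt}; Z2 = {Reset, Check, Busy, Retry, Halt}; Z3 = {Check, Busy, Retry, Halt}; Z4 = {Check, Busy, Halt}; Z5 = {Check, Busy}; Z6 = {Check}; fixed.
Sat(AG ¬full) = {Check}
Sat((¬full ∨ ¬done) ∨ (AG ¬full)) = {Reset, Check, Idle, Grant, Err, Busy, Retry, Halt}
Sat(EX ((¬full ∨ ¬done) ∨ (AG ¬full))) = {s : some successor in {Reset, Check, Idle, Grant, Err, Busy, Retry, Halt}} = {Reset, Check, Grant, Err, Busy, Sync, Retry, Halt}
|Sat(EX ((¬full ∨ ¬done) ∨ (AG ¬full)))| = |{Reset, Check, Grant, Err, Busy, Sync, Retry, Halt}| = 8.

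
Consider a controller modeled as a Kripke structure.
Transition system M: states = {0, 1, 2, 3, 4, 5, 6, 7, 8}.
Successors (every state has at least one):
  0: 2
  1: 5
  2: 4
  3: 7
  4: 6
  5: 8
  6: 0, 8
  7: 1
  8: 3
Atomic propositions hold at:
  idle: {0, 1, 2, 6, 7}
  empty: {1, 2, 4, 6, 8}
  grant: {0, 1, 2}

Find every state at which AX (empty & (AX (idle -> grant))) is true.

Sat(idle -> grant) = {0, 1, 2, 3, 4, 5, 8}
Sat(AX (idle -> grant)) = {s : every successor in {0, 1, 2, 3, 4, 5, 8}} = {0, 1, 2, 5, 6, 7, 8}
Sat(empty & (AX (idle -> grant))) = {1, 2, 6, 8}
Sat(AX (empty & (AX (idle -> grant)))) = {s : every successor in {1, 2, 6, 8}} = {0, 4, 5, 7}

{0, 4, 5, 7}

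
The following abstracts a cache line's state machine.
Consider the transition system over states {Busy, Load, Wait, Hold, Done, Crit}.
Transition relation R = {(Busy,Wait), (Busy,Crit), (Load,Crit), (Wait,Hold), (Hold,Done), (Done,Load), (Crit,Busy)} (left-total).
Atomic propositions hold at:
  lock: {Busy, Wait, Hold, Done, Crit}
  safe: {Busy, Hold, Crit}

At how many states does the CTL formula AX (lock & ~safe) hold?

1

Sat(~safe) = {Load, Wait, Done}
Sat(lock & ~safe) = {Wait, Done}
Sat(AX (lock & ~safe)) = {s : every successor in {Wait, Done}} = {Hold}
|Sat(AX (lock & ~safe))| = |{Hold}| = 1.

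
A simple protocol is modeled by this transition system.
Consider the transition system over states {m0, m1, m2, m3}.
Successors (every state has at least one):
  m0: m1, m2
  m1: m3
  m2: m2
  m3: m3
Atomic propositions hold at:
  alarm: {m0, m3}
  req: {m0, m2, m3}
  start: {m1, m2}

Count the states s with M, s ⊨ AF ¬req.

Sat(¬req) = {m1}
AF ¬req: least fixpoint, start Z0 = {m1}, add states with every successor in Z. Already a fixed point.
Sat(AF ¬req) = {m1}
|Sat(AF ¬req)| = |{m1}| = 1.

1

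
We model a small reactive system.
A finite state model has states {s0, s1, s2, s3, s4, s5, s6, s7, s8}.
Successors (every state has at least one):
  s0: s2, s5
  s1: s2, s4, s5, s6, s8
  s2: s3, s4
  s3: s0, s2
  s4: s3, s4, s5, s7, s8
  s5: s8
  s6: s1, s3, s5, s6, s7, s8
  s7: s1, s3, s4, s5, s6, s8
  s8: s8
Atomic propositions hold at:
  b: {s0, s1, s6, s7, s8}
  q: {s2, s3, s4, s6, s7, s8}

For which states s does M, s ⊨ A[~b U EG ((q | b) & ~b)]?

{s2, s3, s4}

Sat(~b) = {s2, s3, s4, s5}
Sat(q | b) = {s0, s1, s2, s3, s4, s6, s7, s8}
Sat((q | b) & ~b) = {s2, s3, s4}
EG ((q | b) & ~b): greatest fixpoint, start Z0 = {s2, s3, s4}, keep only states in Sat with some successor in Z. Already a fixed point.
Sat(EG ((q | b) & ~b)) = {s2, s3, s4}
A[~b U EG ((q | b) & ~b)]: least fixpoint, start Z0 = Sat(EG ((q | b) & ~b)) = {s2, s3, s4}, add states in Sat(~b) with every successor in Z. Already a fixed point.
Sat(A[~b U EG ((q | b) & ~b)]) = {s2, s3, s4}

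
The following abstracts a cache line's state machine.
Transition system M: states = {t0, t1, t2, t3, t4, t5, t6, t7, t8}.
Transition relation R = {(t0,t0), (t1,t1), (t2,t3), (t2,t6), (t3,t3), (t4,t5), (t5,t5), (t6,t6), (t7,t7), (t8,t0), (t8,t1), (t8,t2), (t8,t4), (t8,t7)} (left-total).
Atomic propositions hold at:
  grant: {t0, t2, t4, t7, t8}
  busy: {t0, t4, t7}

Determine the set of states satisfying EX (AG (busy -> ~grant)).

{t1, t2, t3, t4, t5, t6, t8}

Sat(~grant) = {t1, t3, t5, t6}
Sat(busy -> ~grant) = {t1, t2, t3, t5, t6, t8}
AG (busy -> ~grant): greatest fixpoint, start Z0 = {t1, t2, t3, t5, t6, t8}, keep only states in Sat with every successor in Z. Z1 = {t1, t2, t3, t5, t6}; fixed.
Sat(AG (busy -> ~grant)) = {t1, t2, t3, t5, t6}
Sat(EX (AG (busy -> ~grant))) = {s : some successor in {t1, t2, t3, t5, t6}} = {t1, t2, t3, t4, t5, t6, t8}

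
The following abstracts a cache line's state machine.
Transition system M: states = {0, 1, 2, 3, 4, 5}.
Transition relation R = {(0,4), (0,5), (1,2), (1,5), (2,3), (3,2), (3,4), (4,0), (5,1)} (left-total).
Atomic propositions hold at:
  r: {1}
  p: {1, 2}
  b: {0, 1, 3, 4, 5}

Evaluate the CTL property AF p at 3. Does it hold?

No

AF p: least fixpoint, start Z0 = {1, 2}, add states with every successor in Z. Z1 = {1, 2, 5}; fixed.
Sat(AF p) = {1, 2, 5}
3 ∉ Sat(AF p) = {1, 2, 5}, so the formula does not hold at 3.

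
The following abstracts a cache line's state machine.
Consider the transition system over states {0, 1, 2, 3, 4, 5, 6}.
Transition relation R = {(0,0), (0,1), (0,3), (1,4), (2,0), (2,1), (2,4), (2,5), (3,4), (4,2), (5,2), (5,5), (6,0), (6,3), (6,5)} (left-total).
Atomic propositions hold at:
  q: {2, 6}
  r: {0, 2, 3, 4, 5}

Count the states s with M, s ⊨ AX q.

Sat(AX q) = {s : every successor in {2, 6}} = {4}
|Sat(AX q)| = |{4}| = 1.

1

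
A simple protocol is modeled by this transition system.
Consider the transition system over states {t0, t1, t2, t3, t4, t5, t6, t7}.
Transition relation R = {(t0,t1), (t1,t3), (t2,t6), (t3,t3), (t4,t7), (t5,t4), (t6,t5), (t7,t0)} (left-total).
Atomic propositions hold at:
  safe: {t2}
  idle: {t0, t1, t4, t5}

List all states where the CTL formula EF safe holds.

EF safe: least fixpoint, start Z0 = {t2}, add states with some successor in Z. Already a fixed point.
Sat(EF safe) = {t2}

{t2}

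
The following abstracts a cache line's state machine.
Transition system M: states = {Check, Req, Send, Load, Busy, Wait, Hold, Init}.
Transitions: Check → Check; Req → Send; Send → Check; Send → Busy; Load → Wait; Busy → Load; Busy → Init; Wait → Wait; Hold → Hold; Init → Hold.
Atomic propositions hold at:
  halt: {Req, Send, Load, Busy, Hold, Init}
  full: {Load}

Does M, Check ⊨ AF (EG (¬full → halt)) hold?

No

Sat(¬full) = {Check, Req, Send, Busy, Wait, Hold, Init}
Sat(¬full → halt) = {Req, Send, Load, Busy, Hold, Init}
EG (¬full → halt): greatest fixpoint, start Z0 = {Req, Send, Load, Busy, Hold, Init}, keep only states in Sat with some successor in Z. Z1 = {Req, Send, Busy, Hold, Init}; fixed.
Sat(EG (¬full → halt)) = {Req, Send, Busy, Hold, Init}
AF (EG (¬full → halt)): least fixpoint, start Z0 = {Req, Send, Busy, Hold, Init}, add states with every successor in Z. Already a fixed point.
Sat(AF (EG (¬full → halt))) = {Req, Send, Busy, Hold, Init}
Check ∉ Sat(AF (EG (¬full → halt))) = {Req, Send, Busy, Hold, Init}, so the formula does not hold at Check.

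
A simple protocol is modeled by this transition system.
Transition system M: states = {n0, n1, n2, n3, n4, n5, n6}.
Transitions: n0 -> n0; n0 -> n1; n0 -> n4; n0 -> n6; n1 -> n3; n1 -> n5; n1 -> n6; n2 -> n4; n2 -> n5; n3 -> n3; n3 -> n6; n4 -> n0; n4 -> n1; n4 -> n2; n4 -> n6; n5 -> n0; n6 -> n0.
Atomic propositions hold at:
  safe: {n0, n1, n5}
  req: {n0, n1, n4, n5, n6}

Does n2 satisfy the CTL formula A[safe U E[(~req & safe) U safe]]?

Sat(~req) = {n2, n3}
Sat(~req & safe) = ∅
E[(~req & safe) U safe]: least fixpoint, start Z0 = Sat(safe) = {n0, n1, n5}, add states in Sat(~req & safe) with some successor in Z. Already a fixed point.
Sat(E[(~req & safe) U safe]) = {n0, n1, n5}
A[safe U E[(~req & safe) U safe]]: least fixpoint, start Z0 = Sat(E[(~req & safe) U safe]) = {n0, n1, n5}, add states in Sat(safe) with every successor in Z. Already a fixed point.
Sat(A[safe U E[(~req & safe) U safe]]) = {n0, n1, n5}
n2 ∉ Sat(A[safe U E[(~req & safe) U safe]]) = {n0, n1, n5}, so the formula does not hold at n2.

No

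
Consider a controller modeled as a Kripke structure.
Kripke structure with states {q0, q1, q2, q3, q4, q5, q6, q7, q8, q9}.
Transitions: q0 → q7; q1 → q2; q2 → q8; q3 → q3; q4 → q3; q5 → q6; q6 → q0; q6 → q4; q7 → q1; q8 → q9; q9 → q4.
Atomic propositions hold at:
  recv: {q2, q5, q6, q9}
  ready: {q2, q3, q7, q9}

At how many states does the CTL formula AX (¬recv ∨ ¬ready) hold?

Sat(¬recv) = {q0, q1, q3, q4, q7, q8}
Sat(¬ready) = {q0, q1, q4, q5, q6, q8}
Sat(¬recv ∨ ¬ready) = {q0, q1, q3, q4, q5, q6, q7, q8}
Sat(AX (¬recv ∨ ¬ready)) = {s : every successor in {q0, q1, q3, q4, q5, q6, q7, q8}} = {q0, q2, q3, q4, q5, q6, q7, q9}
|Sat(AX (¬recv ∨ ¬ready))| = |{q0, q2, q3, q4, q5, q6, q7, q9}| = 8.

8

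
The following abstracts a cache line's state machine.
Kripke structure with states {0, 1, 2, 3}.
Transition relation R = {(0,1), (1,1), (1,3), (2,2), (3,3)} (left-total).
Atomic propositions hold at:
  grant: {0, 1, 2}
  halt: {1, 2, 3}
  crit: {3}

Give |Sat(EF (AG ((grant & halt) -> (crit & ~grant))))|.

3

Sat(grant & halt) = {1, 2}
Sat(~grant) = {3}
Sat(crit & ~grant) = {3}
Sat((grant & halt) -> (crit & ~grant)) = {0, 3}
AG ((grant & halt) -> (crit & ~grant)): greatest fixpoint, start Z0 = {0, 3}, keep only states in Sat with every successor in Z. Z1 = {3}; fixed.
Sat(AG ((grant & halt) -> (crit & ~grant))) = {3}
EF (AG ((grant & halt) -> (crit & ~grant))): least fixpoint, start Z0 = {3}, add states with some successor in Z. Z1 = {1, 3}; Z2 = {0, 1, 3}; fixed.
Sat(EF (AG ((grant & halt) -> (crit & ~grant)))) = {0, 1, 3}
|Sat(EF (AG ((grant & halt) -> (crit & ~grant))))| = |{0, 1, 3}| = 3.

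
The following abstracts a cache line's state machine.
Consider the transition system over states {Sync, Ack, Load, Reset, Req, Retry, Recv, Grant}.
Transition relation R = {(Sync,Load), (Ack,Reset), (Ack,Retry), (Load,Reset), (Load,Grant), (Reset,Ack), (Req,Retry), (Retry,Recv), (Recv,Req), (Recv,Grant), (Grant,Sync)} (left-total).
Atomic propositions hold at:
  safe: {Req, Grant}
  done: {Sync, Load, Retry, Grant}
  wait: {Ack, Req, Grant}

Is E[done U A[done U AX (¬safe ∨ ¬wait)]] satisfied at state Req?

Yes

Sat(¬safe) = {Sync, Ack, Load, Reset, Retry, Recv}
Sat(¬wait) = {Sync, Load, Reset, Retry, Recv}
Sat(¬safe ∨ ¬wait) = {Sync, Ack, Load, Reset, Retry, Recv}
Sat(AX (¬safe ∨ ¬wait)) = {s : every successor in {Sync, Ack, Load, Reset, Retry, Recv}} = {Sync, Ack, Reset, Req, Retry, Grant}
A[done U AX (¬safe ∨ ¬wait)]: least fixpoint, start Z0 = Sat(AX (¬safe ∨ ¬wait)) = {Sync, Ack, Reset, Req, Retry, Grant}, add states in Sat(done) with every successor in Z. Z1 = {Sync, Ack, Load, Reset, Req, Retry, Grant}; fixed.
Sat(A[done U AX (¬safe ∨ ¬wait)]) = {Sync, Ack, Load, Reset, Req, Retry, Grant}
E[done U A[done U AX (¬safe ∨ ¬wait)]]: least fixpoint, start Z0 = Sat(A[done U AX (¬safe ∨ ¬wait)]) = {Sync, Ack, Load, Reset, Req, Retry, Grant}, add states in Sat(done) with some successor in Z. Already a fixed point.
Sat(E[done U A[done U AX (¬safe ∨ ¬wait)]]) = {Sync, Ack, Load, Reset, Req, Retry, Grant}
Req ∈ Sat(E[done U A[done U AX (¬safe ∨ ¬wait)]]) = {Sync, Ack, Load, Reset, Req, Retry, Grant}, so the formula holds at Req.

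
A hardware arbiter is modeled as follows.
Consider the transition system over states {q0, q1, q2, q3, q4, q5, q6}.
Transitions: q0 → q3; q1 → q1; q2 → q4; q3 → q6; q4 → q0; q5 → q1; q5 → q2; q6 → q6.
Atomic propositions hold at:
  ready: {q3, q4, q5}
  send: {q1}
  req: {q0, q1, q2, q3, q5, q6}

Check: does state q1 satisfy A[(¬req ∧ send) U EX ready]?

No

Sat(¬req) = {q4}
Sat(¬req ∧ send) = ∅
Sat(EX ready) = {s : some successor in {q3, q4, q5}} = {q0, q2}
A[(¬req ∧ send) U EX ready]: least fixpoint, start Z0 = Sat(EX ready) = {q0, q2}, add states in Sat(¬req ∧ send) with every successor in Z. Already a fixed point.
Sat(A[(¬req ∧ send) U EX ready]) = {q0, q2}
q1 ∉ Sat(A[(¬req ∧ send) U EX ready]) = {q0, q2}, so the formula does not hold at q1.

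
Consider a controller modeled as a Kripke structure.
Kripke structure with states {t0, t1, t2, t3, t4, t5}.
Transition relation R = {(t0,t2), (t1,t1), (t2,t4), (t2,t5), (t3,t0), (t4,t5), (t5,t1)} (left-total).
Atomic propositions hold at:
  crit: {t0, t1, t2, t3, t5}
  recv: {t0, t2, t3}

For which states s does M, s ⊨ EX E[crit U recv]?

E[crit U recv]: least fixpoint, start Z0 = Sat(recv) = {t0, t2, t3}, add states in Sat(crit) with some successor in Z. Already a fixed point.
Sat(E[crit U recv]) = {t0, t2, t3}
Sat(EX E[crit U recv]) = {s : some successor in {t0, t2, t3}} = {t0, t3}

{t0, t3}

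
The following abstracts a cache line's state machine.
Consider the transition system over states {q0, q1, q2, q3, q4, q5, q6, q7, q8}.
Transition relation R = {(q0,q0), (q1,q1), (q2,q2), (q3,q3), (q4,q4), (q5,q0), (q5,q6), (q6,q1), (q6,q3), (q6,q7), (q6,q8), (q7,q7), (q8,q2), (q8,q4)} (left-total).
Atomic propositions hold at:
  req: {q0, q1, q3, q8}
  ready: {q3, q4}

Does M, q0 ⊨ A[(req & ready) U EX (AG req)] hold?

Yes

Sat(req & ready) = {q3}
AG req: greatest fixpoint, start Z0 = {q0, q1, q3, q8}, keep only states in Sat with every successor in Z. Z1 = {q0, q1, q3}; fixed.
Sat(AG req) = {q0, q1, q3}
Sat(EX (AG req)) = {s : some successor in {q0, q1, q3}} = {q0, q1, q3, q5, q6}
A[(req & ready) U EX (AG req)]: least fixpoint, start Z0 = Sat(EX (AG req)) = {q0, q1, q3, q5, q6}, add states in Sat(req & ready) with every successor in Z. Already a fixed point.
Sat(A[(req & ready) U EX (AG req)]) = {q0, q1, q3, q5, q6}
q0 ∈ Sat(A[(req & ready) U EX (AG req)]) = {q0, q1, q3, q5, q6}, so the formula holds at q0.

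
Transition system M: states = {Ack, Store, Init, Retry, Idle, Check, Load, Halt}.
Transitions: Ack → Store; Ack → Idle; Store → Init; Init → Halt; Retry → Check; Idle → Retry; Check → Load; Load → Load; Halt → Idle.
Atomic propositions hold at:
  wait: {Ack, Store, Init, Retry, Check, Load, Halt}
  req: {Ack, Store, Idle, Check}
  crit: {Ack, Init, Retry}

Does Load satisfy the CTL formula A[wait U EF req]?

No

EF req: least fixpoint, start Z0 = {Ack, Store, Idle, Check}, add states with some successor in Z. Z1 = {Ack, Store, Retry, Idle, Check, Halt}; Z2 = {Ack, Store, Init, Retry, Idle, Check, Halt}; fixed.
Sat(EF req) = {Ack, Store, Init, Retry, Idle, Check, Halt}
A[wait U EF req]: least fixpoint, start Z0 = Sat(EF req) = {Ack, Store, Init, Retry, Idle, Check, Halt}, add states in Sat(wait) with every successor in Z. Already a fixed point.
Sat(A[wait U EF req]) = {Ack, Store, Init, Retry, Idle, Check, Halt}
Load ∉ Sat(A[wait U EF req]) = {Ack, Store, Init, Retry, Idle, Check, Halt}, so the formula does not hold at Load.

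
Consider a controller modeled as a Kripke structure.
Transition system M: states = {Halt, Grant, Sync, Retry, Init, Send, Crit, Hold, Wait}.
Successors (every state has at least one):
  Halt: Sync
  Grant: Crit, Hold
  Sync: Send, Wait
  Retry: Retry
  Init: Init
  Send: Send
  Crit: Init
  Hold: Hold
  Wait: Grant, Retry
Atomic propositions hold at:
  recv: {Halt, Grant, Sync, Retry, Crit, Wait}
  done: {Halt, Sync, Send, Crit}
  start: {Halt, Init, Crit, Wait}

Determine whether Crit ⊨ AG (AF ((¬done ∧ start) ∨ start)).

Yes

Sat(¬done) = {Grant, Retry, Init, Hold, Wait}
Sat(¬done ∧ start) = {Init, Wait}
Sat((¬done ∧ start) ∨ start) = {Halt, Init, Crit, Wait}
AF ((¬done ∧ start) ∨ start): least fixpoint, start Z0 = {Halt, Init, Crit, Wait}, add states with every successor in Z. Already a fixed point.
Sat(AF ((¬done ∧ start) ∨ start)) = {Halt, Init, Crit, Wait}
AG (AF ((¬done ∧ start) ∨ start)): greatest fixpoint, start Z0 = {Halt, Init, Crit, Wait}, keep only states in Sat with every successor in Z. Z1 = {Init, Crit}; fixed.
Sat(AG (AF ((¬done ∧ start) ∨ start))) = {Init, Crit}
Crit ∈ Sat(AG (AF ((¬done ∧ start) ∨ start))) = {Init, Crit}, so the formula holds at Crit.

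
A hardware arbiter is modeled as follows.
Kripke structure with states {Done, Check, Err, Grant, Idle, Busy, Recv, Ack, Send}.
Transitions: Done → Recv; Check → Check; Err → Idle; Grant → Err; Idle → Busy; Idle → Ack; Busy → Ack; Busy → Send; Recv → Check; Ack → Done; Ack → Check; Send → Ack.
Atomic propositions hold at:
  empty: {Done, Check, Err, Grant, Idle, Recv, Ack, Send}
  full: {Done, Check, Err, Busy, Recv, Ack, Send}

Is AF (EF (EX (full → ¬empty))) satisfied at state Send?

No

Sat(¬empty) = {Busy}
Sat(full → ¬empty) = {Grant, Idle, Busy}
Sat(EX (full → ¬empty)) = {s : some successor in {Grant, Idle, Busy}} = {Err, Idle}
EF (EX (full → ¬empty)): least fixpoint, start Z0 = {Err, Idle}, add states with some successor in Z. Z1 = {Err, Grant, Idle}; fixed.
Sat(EF (EX (full → ¬empty))) = {Err, Grant, Idle}
AF (EF (EX (full → ¬empty))): least fixpoint, start Z0 = {Err, Grant, Idle}, add states with every successor in Z. Already a fixed point.
Sat(AF (EF (EX (full → ¬empty)))) = {Err, Grant, Idle}
Send ∉ Sat(AF (EF (EX (full → ¬empty)))) = {Err, Grant, Idle}, so the formula does not hold at Send.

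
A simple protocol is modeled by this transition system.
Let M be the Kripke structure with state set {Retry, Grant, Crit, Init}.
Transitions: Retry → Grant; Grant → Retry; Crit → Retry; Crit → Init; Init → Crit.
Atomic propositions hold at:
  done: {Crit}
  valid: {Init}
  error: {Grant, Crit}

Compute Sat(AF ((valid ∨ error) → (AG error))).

{Retry, Grant}

Sat(valid ∨ error) = {Grant, Crit, Init}
AG error: greatest fixpoint, start Z0 = {Grant, Crit}, keep only states in Sat with every successor in Z. Z1 = ∅; fixed.
Sat(AG error) = ∅
Sat((valid ∨ error) → (AG error)) = {Retry}
AF ((valid ∨ error) → (AG error)): least fixpoint, start Z0 = {Retry}, add states with every successor in Z. Z1 = {Retry, Grant}; fixed.
Sat(AF ((valid ∨ error) → (AG error))) = {Retry, Grant}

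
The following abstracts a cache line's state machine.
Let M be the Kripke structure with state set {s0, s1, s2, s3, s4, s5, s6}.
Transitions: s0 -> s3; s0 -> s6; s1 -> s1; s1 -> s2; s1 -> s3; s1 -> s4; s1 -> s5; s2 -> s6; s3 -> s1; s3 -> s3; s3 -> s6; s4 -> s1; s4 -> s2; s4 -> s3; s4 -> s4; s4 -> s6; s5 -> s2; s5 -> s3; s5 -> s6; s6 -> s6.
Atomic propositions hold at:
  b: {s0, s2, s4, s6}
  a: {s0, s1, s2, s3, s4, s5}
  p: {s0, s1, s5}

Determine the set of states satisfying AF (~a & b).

{s2, s6}

Sat(~a) = {s6}
Sat(~a & b) = {s6}
AF (~a & b): least fixpoint, start Z0 = {s6}, add states with every successor in Z. Z1 = {s2, s6}; fixed.
Sat(AF (~a & b)) = {s2, s6}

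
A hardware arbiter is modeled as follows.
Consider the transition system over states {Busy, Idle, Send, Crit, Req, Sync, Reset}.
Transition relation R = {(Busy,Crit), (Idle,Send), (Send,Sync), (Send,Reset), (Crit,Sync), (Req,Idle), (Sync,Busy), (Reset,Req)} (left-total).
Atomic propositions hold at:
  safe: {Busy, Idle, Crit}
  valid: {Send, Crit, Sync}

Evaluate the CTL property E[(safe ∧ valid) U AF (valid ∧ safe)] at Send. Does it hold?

Sat(safe ∧ valid) = {Crit}
Sat(valid ∧ safe) = {Crit}
AF (valid ∧ safe): least fixpoint, start Z0 = {Crit}, add states with every successor in Z. Z1 = {Busy, Crit}; Z2 = {Busy, Crit, Sync}; fixed.
Sat(AF (valid ∧ safe)) = {Busy, Crit, Sync}
E[(safe ∧ valid) U AF (valid ∧ safe)]: least fixpoint, start Z0 = Sat(AF (valid ∧ safe)) = {Busy, Crit, Sync}, add states in Sat(safe ∧ valid) with some successor in Z. Already a fixed point.
Sat(E[(safe ∧ valid) U AF (valid ∧ safe)]) = {Busy, Crit, Sync}
Send ∉ Sat(E[(safe ∧ valid) U AF (valid ∧ safe)]) = {Busy, Crit, Sync}, so the formula does not hold at Send.

No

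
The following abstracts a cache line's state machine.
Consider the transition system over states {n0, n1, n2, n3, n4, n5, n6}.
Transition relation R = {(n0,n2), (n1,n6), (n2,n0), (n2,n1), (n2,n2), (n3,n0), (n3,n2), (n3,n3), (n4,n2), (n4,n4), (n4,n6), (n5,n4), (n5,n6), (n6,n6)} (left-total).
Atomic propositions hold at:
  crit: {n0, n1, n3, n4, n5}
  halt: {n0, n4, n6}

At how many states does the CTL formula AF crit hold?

5

AF crit: least fixpoint, start Z0 = {n0, n1, n3, n4, n5}, add states with every successor in Z. Already a fixed point.
Sat(AF crit) = {n0, n1, n3, n4, n5}
|Sat(AF crit)| = |{n0, n1, n3, n4, n5}| = 5.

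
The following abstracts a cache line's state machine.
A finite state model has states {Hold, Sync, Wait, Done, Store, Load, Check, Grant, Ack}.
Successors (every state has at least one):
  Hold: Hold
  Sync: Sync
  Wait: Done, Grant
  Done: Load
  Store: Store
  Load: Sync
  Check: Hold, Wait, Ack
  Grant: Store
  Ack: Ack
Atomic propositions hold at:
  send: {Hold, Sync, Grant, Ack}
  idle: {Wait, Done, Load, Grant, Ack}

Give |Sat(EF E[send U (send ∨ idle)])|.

8

Sat(send ∨ idle) = {Hold, Sync, Wait, Done, Load, Grant, Ack}
E[send U (send ∨ idle)]: least fixpoint, start Z0 = Sat((send ∨ idle)) = {Hold, Sync, Wait, Done, Load, Grant, Ack}, add states in Sat(send) with some successor in Z. Already a fixed point.
Sat(E[send U (send ∨ idle)]) = {Hold, Sync, Wait, Done, Load, Grant, Ack}
EF E[send U (send ∨ idle)]: least fixpoint, start Z0 = {Hold, Sync, Wait, Done, Load, Grant, Ack}, add states with some successor in Z. Z1 = {Hold, Sync, Wait, Done, Load, Check, Grant, Ack}; fixed.
Sat(EF E[send U (send ∨ idle)]) = {Hold, Sync, Wait, Done, Load, Check, Grant, Ack}
|Sat(EF E[send U (send ∨ idle)])| = |{Hold, Sync, Wait, Done, Load, Check, Grant, Ack}| = 8.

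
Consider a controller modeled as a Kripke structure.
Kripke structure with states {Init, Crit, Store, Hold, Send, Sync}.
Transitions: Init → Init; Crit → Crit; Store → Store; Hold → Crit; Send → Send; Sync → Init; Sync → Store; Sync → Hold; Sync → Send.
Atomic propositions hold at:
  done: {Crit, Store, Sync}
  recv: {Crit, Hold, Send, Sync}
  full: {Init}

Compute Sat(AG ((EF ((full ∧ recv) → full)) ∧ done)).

Sat(full ∧ recv) = ∅
Sat((full ∧ recv) → full) = {Init, Crit, Store, Hold, Send, Sync}
EF ((full ∧ recv) → full): least fixpoint, start Z0 = {Init, Crit, Store, Hold, Send, Sync}, add states with some successor in Z. Already a fixed point.
Sat(EF ((full ∧ recv) → full)) = {Init, Crit, Store, Hold, Send, Sync}
Sat((EF ((full ∧ recv) → full)) ∧ done) = {Crit, Store, Sync}
AG ((EF ((full ∧ recv) → full)) ∧ done): greatest fixpoint, start Z0 = {Crit, Store, Sync}, keep only states in Sat with every successor in Z. Z1 = {Crit, Store}; fixed.
Sat(AG ((EF ((full ∧ recv) → full)) ∧ done)) = {Crit, Store}

{Crit, Store}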